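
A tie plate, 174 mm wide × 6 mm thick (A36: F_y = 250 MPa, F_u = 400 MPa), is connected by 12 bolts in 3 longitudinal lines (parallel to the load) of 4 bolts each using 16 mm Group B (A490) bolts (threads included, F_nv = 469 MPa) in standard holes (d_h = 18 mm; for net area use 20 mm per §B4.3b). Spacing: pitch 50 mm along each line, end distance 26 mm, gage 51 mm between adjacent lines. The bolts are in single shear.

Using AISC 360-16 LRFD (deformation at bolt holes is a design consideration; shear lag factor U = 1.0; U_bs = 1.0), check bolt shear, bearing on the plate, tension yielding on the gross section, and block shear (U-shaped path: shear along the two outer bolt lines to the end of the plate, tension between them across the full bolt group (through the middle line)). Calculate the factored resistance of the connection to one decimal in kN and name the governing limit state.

234.9 kN (gross-section yield governs)

Bolt shear: A_b = π(16)²/4 = 201.06 mm². φR_n = 0.75 × 469 × 201.06 × 12 × 1 = 848.7 kN.
Bearing (6 mm plate, F_u = 400 MPa): end bolts L_c = 26 − 18/2 = 17, R_n = min(1.2×17×6×400, 2.4×16×6×400) = 48.96 kN/bolt; interior L_c = 50 − 18 = 32, R_n = 92.16 kN/bolt. φR_n = 0.75 × (3×48.96 + 9×92.16) = 732.2 kN.
Tension yield (gross): A_g = 174×6 = 1044 mm². φR_n = 0.90 × 250 × 1044 = 234.9 kN.
Block shear: shear path 2×[26+3×50] = 2×176 mm, A_gv = 2112, A_nv = 2×(176 − 3.5×20)×6 = 1272 mm²; tension across gage: (102 − 2×20)×6 = 372 mm². R_n = min(0.6×400×1272, 0.6×250×2112) + 1.0×400×372 = min(305.28, 316.8) + 148.8 = 454.08 kN. φR_n = 0.75 × 454.08 = 340.6 kN.
Governing: min(848.7, 732.2, 234.9, 340.6) = 234.9 kN → gross-section yield.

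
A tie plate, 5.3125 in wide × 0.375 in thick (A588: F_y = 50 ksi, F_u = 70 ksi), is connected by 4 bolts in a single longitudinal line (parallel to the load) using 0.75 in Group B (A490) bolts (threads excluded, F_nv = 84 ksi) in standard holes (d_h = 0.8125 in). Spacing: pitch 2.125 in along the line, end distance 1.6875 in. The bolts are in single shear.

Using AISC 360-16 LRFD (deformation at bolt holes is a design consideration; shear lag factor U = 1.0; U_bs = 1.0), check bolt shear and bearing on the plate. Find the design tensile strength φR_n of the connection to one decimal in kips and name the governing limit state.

111.3 kips (bolt shear governs)

Bolt shear: A_b = π(0.75)²/4 = 0.44179 in². φR_n = 0.75 × 84 × 0.44179 × 4 × 1 = 111.3 kips.
Bearing (0.375 in plate, F_u = 70 ksi): end bolts L_c = 1.6875 − 0.8125/2 = 1.28125, R_n = min(1.2×1.28125×0.375×70, 2.4×0.75×0.375×70) = 40.359 kips/bolt; interior L_c = 2.125 − 0.8125 = 1.3125, R_n = 41.344 kips/bolt. φR_n = 0.75 × (1×40.359 + 3×41.344) = 123.3 kips.
Governing: min(111.3, 123.3) = 111.3 kips → bolt shear.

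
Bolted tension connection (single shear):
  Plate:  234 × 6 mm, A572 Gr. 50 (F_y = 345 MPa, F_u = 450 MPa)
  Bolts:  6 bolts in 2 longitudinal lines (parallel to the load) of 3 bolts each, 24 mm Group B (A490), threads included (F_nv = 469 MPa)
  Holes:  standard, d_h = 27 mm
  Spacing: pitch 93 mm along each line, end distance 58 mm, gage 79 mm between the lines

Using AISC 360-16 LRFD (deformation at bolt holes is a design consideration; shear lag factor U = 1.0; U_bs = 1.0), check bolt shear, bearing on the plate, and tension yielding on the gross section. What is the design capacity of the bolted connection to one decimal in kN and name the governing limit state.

Bolt shear: A_b = π(24)²/4 = 452.39 mm². φR_n = 0.75 × 469 × 452.39 × 6 × 1 = 954.8 kN.
Bearing (6 mm plate, F_u = 450 MPa): end bolts L_c = 58 − 27/2 = 44.5, R_n = min(1.2×44.5×6×450, 2.4×24×6×450) = 144.18 kN/bolt; interior L_c = 93 − 27 = 66, R_n = 155.52 kN/bolt. φR_n = 0.75 × (2×144.18 + 4×155.52) = 682.8 kN.
Tension yield (gross): A_g = 234×6 = 1404 mm². φR_n = 0.90 × 345 × 1404 = 435.9 kN.
Governing: min(954.8, 682.8, 435.9) = 435.9 kN → gross-section yield.

435.9 kN (gross-section yield governs)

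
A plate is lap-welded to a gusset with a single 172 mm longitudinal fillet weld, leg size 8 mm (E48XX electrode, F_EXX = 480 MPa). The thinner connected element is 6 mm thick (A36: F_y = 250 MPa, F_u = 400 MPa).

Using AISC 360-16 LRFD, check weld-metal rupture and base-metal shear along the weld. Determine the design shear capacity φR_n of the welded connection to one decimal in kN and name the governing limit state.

154.8 kN (base-metal shear governs)

Weld metal: throat = 0.707×8 = 5.656 mm, L = 172 mm. φR_n = 0.75 × 0.6 × 480 × 5.656 × 172 = 210.1 kN.
Base metal shear (6 mm plate): yield φR_n = 1.0×0.6×250×6×172 = 154.8 kN; rupture φR_n = 0.75×0.6×400×6×172 = 185.8 kN; take 154.8 kN (yield).
Governing: min(210.1, 154.8) = 154.8 kN → base-metal shear.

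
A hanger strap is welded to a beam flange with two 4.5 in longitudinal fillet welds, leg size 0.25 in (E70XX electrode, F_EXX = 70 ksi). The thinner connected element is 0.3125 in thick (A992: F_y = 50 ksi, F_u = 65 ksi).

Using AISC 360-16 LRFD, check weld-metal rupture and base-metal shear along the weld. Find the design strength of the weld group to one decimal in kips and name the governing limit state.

Weld metal: throat = 0.707×0.25 = 0.17675 in, L = 2×4.5 = 9 in. φR_n = 0.75 × 0.6 × 70 × 0.17675 × 9 = 50.1 kips.
Base metal shear (0.3125 in plate): yield φR_n = 1.0×0.6×50×0.3125×9 = 84.4 kips; rupture φR_n = 0.75×0.6×65×0.3125×9 = 82.3 kips; take 82.3 kips (rupture).
Governing: min(50.1, 82.3) = 50.1 kips → weld metal.

50.1 kips (weld metal governs)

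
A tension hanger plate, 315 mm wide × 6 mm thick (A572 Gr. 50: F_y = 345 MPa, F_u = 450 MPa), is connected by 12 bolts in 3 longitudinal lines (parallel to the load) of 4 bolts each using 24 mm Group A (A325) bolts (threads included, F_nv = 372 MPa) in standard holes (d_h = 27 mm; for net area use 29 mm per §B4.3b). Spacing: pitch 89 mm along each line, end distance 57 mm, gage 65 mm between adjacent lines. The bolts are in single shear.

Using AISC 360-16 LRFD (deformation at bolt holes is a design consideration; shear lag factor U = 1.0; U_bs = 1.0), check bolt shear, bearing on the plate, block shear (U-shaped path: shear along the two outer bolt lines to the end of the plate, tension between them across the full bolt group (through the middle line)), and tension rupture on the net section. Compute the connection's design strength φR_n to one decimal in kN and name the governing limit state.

461.7 kN (net-section rupture governs)

Bolt shear: A_b = π(24)²/4 = 452.39 mm². φR_n = 0.75 × 372 × 452.39 × 12 × 1 = 1514.6 kN.
Bearing (6 mm plate, F_u = 450 MPa): end bolts L_c = 57 − 27/2 = 43.5, R_n = min(1.2×43.5×6×450, 2.4×24×6×450) = 140.94 kN/bolt; interior L_c = 89 − 27 = 62, R_n = 155.52 kN/bolt. φR_n = 0.75 × (3×140.94 + 9×155.52) = 1366.9 kN.
Block shear: shear path 2×[57+3×89] = 2×324 mm, A_gv = 3888, A_nv = 2×(324 − 3.5×29)×6 = 2670 mm²; tension across gage: (130 − 2×29)×6 = 432 mm². R_n = min(0.6×450×2670, 0.6×345×3888) + 1.0×450×432 = min(720.9, 804.82) + 194.4 = 915.3 kN. φR_n = 0.75 × 915.3 = 686.5 kN.
Tension rupture (net): A_n = (315 − 3×29)×6 = 1368 mm² (U = 1.0, A_e = A_n). φR_n = 0.75 × 450 × 1368 = 461.7 kN.
Governing: min(1514.6, 1366.9, 686.5, 461.7) = 461.7 kN → net-section rupture.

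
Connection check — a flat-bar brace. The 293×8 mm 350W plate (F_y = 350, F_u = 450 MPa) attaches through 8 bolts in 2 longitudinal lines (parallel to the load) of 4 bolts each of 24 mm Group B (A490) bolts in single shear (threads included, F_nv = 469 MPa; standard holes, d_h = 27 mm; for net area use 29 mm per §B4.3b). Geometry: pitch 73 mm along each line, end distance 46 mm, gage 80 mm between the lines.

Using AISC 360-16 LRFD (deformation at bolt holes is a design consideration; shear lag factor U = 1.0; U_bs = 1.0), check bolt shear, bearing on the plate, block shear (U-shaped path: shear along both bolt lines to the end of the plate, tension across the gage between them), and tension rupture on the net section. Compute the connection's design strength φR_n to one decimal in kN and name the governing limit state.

Bolt shear: A_b = π(24)²/4 = 452.39 mm². φR_n = 0.75 × 469 × 452.39 × 8 × 1 = 1273.0 kN.
Bearing (8 mm plate, F_u = 450 MPa): end bolts L_c = 46 − 27/2 = 32.5, R_n = min(1.2×32.5×8×450, 2.4×24×8×450) = 140.4 kN/bolt; interior L_c = 73 − 27 = 46, R_n = 198.72 kN/bolt. φR_n = 0.75 × (2×140.4 + 6×198.72) = 1104.8 kN.
Block shear: shear path 2×[46+3×73] = 2×265 mm, A_gv = 4240, A_nv = 2×(265 − 3.5×29)×8 = 2616 mm²; tension across gage: (80 − 1×29)×8 = 408 mm². R_n = min(0.6×450×2616, 0.6×350×4240) + 1.0×450×408 = min(706.32, 890.4) + 183.6 = 889.92 kN. φR_n = 0.75 × 889.92 = 667.4 kN.
Tension rupture (net): A_n = (293 − 2×29)×8 = 1880 mm² (U = 1.0, A_e = A_n). φR_n = 0.75 × 450 × 1880 = 634.5 kN.
Governing: min(1273.0, 1104.8, 667.4, 634.5) = 634.5 kN → net-section rupture.

634.5 kN (net-section rupture governs)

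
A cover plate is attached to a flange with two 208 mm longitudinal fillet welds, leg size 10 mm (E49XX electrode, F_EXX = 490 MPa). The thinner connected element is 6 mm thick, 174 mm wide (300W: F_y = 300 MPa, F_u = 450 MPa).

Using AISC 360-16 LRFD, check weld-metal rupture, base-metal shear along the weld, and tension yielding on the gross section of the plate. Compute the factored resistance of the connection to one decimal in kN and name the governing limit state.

Weld metal: throat = 0.707×10 = 7.07 mm, L = 2×208 = 416 mm. φR_n = 0.75 × 0.6 × 490 × 7.07 × 416 = 648.5 kN.
Base metal shear (6 mm plate): yield φR_n = 1.0×0.6×300×6×416 = 449.3 kN; rupture φR_n = 0.75×0.6×450×6×416 = 505.4 kN; take 449.3 kN (yield).
Tension yield (gross): A_g = 174×6 = 1044 mm². φR_n = 0.90 × 300 × 1044 = 281.9 kN.
Governing: min(648.5, 449.3, 281.9) = 281.9 kN → gross-section yield.

281.9 kN (gross-section yield governs)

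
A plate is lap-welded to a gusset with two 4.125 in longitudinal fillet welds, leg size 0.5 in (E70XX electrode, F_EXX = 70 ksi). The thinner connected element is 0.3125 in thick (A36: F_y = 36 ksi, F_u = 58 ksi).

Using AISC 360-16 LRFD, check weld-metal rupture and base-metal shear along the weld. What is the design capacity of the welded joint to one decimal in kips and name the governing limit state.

Weld metal: throat = 0.707×0.5 = 0.3535 in, L = 2×4.125 = 8.25 in. φR_n = 0.75 × 0.6 × 70 × 0.3535 × 8.25 = 91.9 kips.
Base metal shear (0.3125 in plate): yield φR_n = 1.0×0.6×36×0.3125×8.25 = 55.7 kips; rupture φR_n = 0.75×0.6×58×0.3125×8.25 = 67.3 kips; take 55.7 kips (yield).
Governing: min(91.9, 55.7) = 55.7 kips → base-metal shear.

55.7 kips (base-metal shear governs)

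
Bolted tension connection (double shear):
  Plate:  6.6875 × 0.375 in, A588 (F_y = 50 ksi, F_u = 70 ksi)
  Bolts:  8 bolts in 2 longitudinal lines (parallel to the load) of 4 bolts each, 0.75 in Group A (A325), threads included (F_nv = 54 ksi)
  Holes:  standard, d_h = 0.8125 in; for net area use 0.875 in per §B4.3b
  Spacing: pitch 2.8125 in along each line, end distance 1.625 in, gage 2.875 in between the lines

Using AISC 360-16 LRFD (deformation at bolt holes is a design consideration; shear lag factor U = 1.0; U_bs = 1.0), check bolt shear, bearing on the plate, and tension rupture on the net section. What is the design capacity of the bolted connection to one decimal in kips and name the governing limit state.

97.2 kips (net-section rupture governs)

Bolt shear: A_b = π(0.75)²/4 = 0.44179 in². φR_n = 0.75 × 54 × 0.44179 × 8 × 2 = 286.3 kips.
Bearing (0.375 in plate, F_u = 70 ksi): end bolts L_c = 1.625 − 0.8125/2 = 1.21875, R_n = min(1.2×1.21875×0.375×70, 2.4×0.75×0.375×70) = 38.391 kips/bolt; interior L_c = 2.8125 − 0.8125 = 2, R_n = 47.25 kips/bolt. φR_n = 0.75 × (2×38.391 + 6×47.25) = 270.2 kips.
Tension rupture (net): A_n = (6.6875 − 2×0.875)×0.375 = 1.8516 in² (U = 1.0, A_e = A_n). φR_n = 0.75 × 70 × 1.8516 = 97.2 kips.
Governing: min(286.3, 270.2, 97.2) = 97.2 kips → net-section rupture.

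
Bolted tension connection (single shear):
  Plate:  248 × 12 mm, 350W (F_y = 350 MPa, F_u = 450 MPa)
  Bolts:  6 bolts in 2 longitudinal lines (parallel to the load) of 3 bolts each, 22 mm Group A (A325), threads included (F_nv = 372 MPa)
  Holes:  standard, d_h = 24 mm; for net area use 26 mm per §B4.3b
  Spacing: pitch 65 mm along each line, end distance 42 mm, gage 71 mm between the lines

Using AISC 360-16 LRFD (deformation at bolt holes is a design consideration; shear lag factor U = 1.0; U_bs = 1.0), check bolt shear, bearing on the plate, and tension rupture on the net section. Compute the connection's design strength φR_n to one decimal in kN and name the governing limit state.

Bolt shear: A_b = π(22)²/4 = 380.13 mm². φR_n = 0.75 × 372 × 380.13 × 6 × 1 = 636.3 kN.
Bearing (12 mm plate, F_u = 450 MPa): end bolts L_c = 42 − 24/2 = 30, R_n = min(1.2×30×12×450, 2.4×22×12×450) = 194.4 kN/bolt; interior L_c = 65 − 24 = 41, R_n = 265.68 kN/bolt. φR_n = 0.75 × (2×194.4 + 4×265.68) = 1088.6 kN.
Tension rupture (net): A_n = (248 − 2×26)×12 = 2352 mm² (U = 1.0, A_e = A_n). φR_n = 0.75 × 450 × 2352 = 793.8 kN.
Governing: min(636.3, 1088.6, 793.8) = 636.3 kN → bolt shear.

636.3 kN (bolt shear governs)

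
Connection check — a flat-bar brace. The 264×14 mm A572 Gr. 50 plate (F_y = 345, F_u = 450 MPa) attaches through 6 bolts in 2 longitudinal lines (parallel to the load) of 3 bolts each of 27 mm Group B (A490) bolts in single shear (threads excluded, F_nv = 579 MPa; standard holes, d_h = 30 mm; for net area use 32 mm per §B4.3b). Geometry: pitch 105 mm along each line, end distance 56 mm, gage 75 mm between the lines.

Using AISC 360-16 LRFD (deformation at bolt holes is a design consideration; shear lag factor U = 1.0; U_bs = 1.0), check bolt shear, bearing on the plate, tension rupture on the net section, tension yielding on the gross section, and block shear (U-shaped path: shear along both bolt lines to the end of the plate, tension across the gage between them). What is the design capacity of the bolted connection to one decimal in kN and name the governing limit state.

Bolt shear: A_b = π(27)²/4 = 572.56 mm². φR_n = 0.75 × 579 × 572.56 × 6 × 1 = 1491.8 kN.
Bearing (14 mm plate, F_u = 450 MPa): end bolts L_c = 56 − 30/2 = 41, R_n = min(1.2×41×14×450, 2.4×27×14×450) = 309.96 kN/bolt; interior L_c = 105 − 30 = 75, R_n = 408.24 kN/bolt. φR_n = 0.75 × (2×309.96 + 4×408.24) = 1689.7 kN.
Tension rupture (net): A_n = (264 − 2×32)×14 = 2800 mm² (U = 1.0, A_e = A_n). φR_n = 0.75 × 450 × 2800 = 945.0 kN.
Tension yield (gross): A_g = 264×14 = 3696 mm². φR_n = 0.90 × 345 × 3696 = 1147.6 kN.
Block shear: shear path 2×[56+2×105] = 2×266 mm, A_gv = 7448, A_nv = 2×(266 − 2.5×32)×14 = 5208 mm²; tension across gage: (75 − 1×32)×14 = 602 mm². R_n = min(0.6×450×5208, 0.6×345×7448) + 1.0×450×602 = min(1406.2, 1541.7) + 270.9 = 1677.1 kN. φR_n = 0.75 × 1677.1 = 1257.8 kN.
Governing: min(1491.8, 1689.7, 945.0, 1147.6, 1257.8) = 945.0 kN → net-section rupture.

945.0 kN (net-section rupture governs)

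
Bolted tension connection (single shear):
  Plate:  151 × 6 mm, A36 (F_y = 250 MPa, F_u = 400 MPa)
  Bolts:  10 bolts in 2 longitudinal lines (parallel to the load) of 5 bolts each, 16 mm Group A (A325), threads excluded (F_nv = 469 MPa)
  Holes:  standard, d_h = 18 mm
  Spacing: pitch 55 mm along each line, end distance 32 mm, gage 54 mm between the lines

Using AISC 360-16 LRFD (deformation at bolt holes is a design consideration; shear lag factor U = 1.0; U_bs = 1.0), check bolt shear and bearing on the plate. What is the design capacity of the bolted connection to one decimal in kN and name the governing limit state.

652.3 kN (bearing governs)

Bolt shear: A_b = π(16)²/4 = 201.06 mm². φR_n = 0.75 × 469 × 201.06 × 10 × 1 = 707.2 kN.
Bearing (6 mm plate, F_u = 400 MPa): end bolts L_c = 32 − 18/2 = 23, R_n = min(1.2×23×6×400, 2.4×16×6×400) = 66.24 kN/bolt; interior L_c = 55 − 18 = 37, R_n = 92.16 kN/bolt. φR_n = 0.75 × (2×66.24 + 8×92.16) = 652.3 kN.
Governing: min(707.2, 652.3) = 652.3 kN → bearing.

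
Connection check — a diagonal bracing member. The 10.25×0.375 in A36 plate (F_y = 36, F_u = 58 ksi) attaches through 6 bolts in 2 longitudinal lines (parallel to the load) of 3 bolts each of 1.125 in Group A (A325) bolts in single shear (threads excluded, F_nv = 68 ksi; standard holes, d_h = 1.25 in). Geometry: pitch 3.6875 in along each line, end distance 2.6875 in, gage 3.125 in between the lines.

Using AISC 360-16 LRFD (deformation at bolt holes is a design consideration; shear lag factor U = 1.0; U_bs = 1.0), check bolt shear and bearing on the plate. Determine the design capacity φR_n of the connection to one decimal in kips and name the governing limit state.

Bolt shear: A_b = π(1.125)²/4 = 0.99402 in². φR_n = 0.75 × 68 × 0.99402 × 6 × 1 = 304.2 kips.
Bearing (0.375 in plate, F_u = 58 ksi): end bolts L_c = 2.6875 − 1.25/2 = 2.0625, R_n = min(1.2×2.0625×0.375×58, 2.4×1.125×0.375×58) = 53.831 kips/bolt; interior L_c = 3.6875 − 1.25 = 2.4375, R_n = 58.725 kips/bolt. φR_n = 0.75 × (2×53.831 + 4×58.725) = 256.9 kips.
Governing: min(304.2, 256.9) = 256.9 kips → bearing.

256.9 kips (bearing governs)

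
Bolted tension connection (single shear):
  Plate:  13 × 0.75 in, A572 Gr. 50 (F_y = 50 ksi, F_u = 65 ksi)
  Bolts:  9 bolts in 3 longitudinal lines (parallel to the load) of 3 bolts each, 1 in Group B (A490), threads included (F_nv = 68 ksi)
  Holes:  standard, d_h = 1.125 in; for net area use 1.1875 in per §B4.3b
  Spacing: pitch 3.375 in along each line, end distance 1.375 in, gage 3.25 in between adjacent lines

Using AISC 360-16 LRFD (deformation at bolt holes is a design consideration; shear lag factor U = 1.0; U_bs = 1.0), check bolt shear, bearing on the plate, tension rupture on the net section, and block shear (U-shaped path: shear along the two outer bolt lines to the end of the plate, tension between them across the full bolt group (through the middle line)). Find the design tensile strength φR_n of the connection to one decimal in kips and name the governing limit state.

Bolt shear: A_b = π(1)²/4 = 0.7854 in². φR_n = 0.75 × 68 × 0.7854 × 9 × 1 = 360.5 kips.
Bearing (0.75 in plate, F_u = 65 ksi): end bolts L_c = 1.375 − 1.125/2 = 0.8125, R_n = min(1.2×0.8125×0.75×65, 2.4×1×0.75×65) = 47.531 kips/bolt; interior L_c = 3.375 − 1.125 = 2.25, R_n = 117 kips/bolt. φR_n = 0.75 × (3×47.531 + 6×117) = 633.4 kips.
Tension rupture (net): A_n = (13 − 3×1.1875)×0.75 = 7.0781 in² (U = 1.0, A_e = A_n). φR_n = 0.75 × 65 × 7.0781 = 345.1 kips.
Block shear: shear path 2×[1.375+2×3.375] = 2×8.125 in, A_gv = 12.188, A_nv = 2×(8.125 − 2.5×1.1875)×0.75 = 7.7344 in²; tension across gage: (6.5 − 2×1.1875)×0.75 = 3.0938 in². R_n = min(0.6×65×7.7344, 0.6×50×12.188) + 1.0×65×3.0938 = min(301.64, 365.64) + 201.1 = 502.74 kips. φR_n = 0.75 × 502.74 = 377.1 kips.
Governing: min(360.5, 633.4, 345.1, 377.1) = 345.1 kips → net-section rupture.

345.1 kips (net-section rupture governs)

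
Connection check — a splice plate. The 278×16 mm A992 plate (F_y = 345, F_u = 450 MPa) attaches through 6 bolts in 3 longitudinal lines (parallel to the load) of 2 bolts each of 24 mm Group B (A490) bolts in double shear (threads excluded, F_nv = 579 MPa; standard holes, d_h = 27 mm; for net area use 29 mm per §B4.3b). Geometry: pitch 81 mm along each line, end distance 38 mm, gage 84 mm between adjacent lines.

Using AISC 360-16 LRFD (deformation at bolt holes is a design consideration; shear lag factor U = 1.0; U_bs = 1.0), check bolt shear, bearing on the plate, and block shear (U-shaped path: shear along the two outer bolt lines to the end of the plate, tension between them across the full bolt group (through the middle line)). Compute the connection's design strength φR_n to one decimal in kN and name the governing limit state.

1083.2 kN (block shear governs)

Bolt shear: A_b = π(24)²/4 = 452.39 mm². φR_n = 0.75 × 579 × 452.39 × 6 × 2 = 2357.4 kN.
Bearing (16 mm plate, F_u = 450 MPa): end bolts L_c = 38 − 27/2 = 24.5, R_n = min(1.2×24.5×16×450, 2.4×24×16×450) = 211.68 kN/bolt; interior L_c = 81 − 27 = 54, R_n = 414.72 kN/bolt. φR_n = 0.75 × (3×211.68 + 3×414.72) = 1409.4 kN.
Block shear: shear path 2×[38+1×81] = 2×119 mm, A_gv = 3808, A_nv = 2×(119 − 1.5×29)×16 = 2416 mm²; tension across gage: (168 − 2×29)×16 = 1760 mm². R_n = min(0.6×450×2416, 0.6×345×3808) + 1.0×450×1760 = min(652.32, 788.26) + 792 = 1444.3 kN. φR_n = 0.75 × 1444.3 = 1083.2 kN.
Governing: min(2357.4, 1409.4, 1083.2) = 1083.2 kN → block shear.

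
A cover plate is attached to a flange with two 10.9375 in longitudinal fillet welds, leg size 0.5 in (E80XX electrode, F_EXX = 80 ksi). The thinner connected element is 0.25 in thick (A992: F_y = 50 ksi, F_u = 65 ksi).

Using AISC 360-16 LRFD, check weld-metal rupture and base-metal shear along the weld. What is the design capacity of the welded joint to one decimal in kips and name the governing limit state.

Weld metal: throat = 0.707×0.5 = 0.3535 in, L = 2×10.9375 = 21.875 in. φR_n = 0.75 × 0.6 × 80 × 0.3535 × 21.875 = 278.4 kips.
Base metal shear (0.25 in plate): yield φR_n = 1.0×0.6×50×0.25×21.875 = 164.1 kips; rupture φR_n = 0.75×0.6×65×0.25×21.875 = 160.0 kips; take 160.0 kips (rupture).
Governing: min(278.4, 160.0) = 160.0 kips → base-metal shear.

160.0 kips (base-metal shear governs)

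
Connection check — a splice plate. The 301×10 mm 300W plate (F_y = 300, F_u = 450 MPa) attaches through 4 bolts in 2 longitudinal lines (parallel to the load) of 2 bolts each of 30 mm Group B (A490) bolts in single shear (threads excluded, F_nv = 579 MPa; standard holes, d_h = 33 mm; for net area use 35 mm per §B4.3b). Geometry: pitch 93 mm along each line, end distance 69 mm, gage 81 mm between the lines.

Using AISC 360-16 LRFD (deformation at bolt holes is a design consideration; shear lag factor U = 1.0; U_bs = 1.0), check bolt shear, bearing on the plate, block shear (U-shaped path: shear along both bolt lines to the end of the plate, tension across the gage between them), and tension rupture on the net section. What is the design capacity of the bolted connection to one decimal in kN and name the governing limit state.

592.7 kN (block shear governs)

Bolt shear: A_b = π(30)²/4 = 706.86 mm². φR_n = 0.75 × 579 × 706.86 × 4 × 1 = 1227.8 kN.
Bearing (10 mm plate, F_u = 450 MPa): end bolts L_c = 69 − 33/2 = 52.5, R_n = min(1.2×52.5×10×450, 2.4×30×10×450) = 283.5 kN/bolt; interior L_c = 93 − 33 = 60, R_n = 324 kN/bolt. φR_n = 0.75 × (2×283.5 + 2×324) = 911.3 kN.
Block shear: shear path 2×[69+1×93] = 2×162 mm, A_gv = 3240, A_nv = 2×(162 − 1.5×35)×10 = 2190 mm²; tension across gage: (81 − 1×35)×10 = 460 mm². R_n = min(0.6×450×2190, 0.6×300×3240) + 1.0×450×460 = min(591.3, 583.2) + 207 = 790.2 kN. φR_n = 0.75 × 790.2 = 592.7 kN.
Tension rupture (net): A_n = (301 − 2×35)×10 = 2310 mm² (U = 1.0, A_e = A_n). φR_n = 0.75 × 450 × 2310 = 779.6 kN.
Governing: min(1227.8, 911.3, 592.7, 779.6) = 592.7 kN → block shear.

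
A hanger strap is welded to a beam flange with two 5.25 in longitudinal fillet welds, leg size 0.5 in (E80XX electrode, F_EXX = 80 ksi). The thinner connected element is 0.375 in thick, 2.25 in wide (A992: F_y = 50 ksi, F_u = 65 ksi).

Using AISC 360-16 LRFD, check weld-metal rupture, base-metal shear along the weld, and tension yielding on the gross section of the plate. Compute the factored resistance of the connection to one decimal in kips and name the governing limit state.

38.0 kips (gross-section yield governs)

Weld metal: throat = 0.707×0.5 = 0.3535 in, L = 2×5.25 = 10.5 in. φR_n = 0.75 × 0.6 × 80 × 0.3535 × 10.5 = 133.6 kips.
Base metal shear (0.375 in plate): yield φR_n = 1.0×0.6×50×0.375×10.5 = 118.1 kips; rupture φR_n = 0.75×0.6×65×0.375×10.5 = 115.2 kips; take 115.2 kips (rupture).
Tension yield (gross): A_g = 2.25×0.375 = 0.84375 in². φR_n = 0.90 × 50 × 0.84375 = 38.0 kips.
Governing: min(133.6, 115.2, 38.0) = 38.0 kips → gross-section yield.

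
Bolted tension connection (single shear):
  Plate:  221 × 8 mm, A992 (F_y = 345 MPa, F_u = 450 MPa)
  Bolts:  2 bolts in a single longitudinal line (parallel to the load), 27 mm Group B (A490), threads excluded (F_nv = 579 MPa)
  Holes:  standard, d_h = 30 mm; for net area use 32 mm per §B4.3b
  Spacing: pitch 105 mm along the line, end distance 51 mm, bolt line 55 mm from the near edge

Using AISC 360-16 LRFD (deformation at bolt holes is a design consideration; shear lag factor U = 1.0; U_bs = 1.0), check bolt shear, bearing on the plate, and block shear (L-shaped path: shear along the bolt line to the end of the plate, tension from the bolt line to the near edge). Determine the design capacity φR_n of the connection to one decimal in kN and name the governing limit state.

280.3 kN (block shear governs)

Bolt shear: A_b = π(27)²/4 = 572.56 mm². φR_n = 0.75 × 579 × 572.56 × 2 × 1 = 497.3 kN.
Bearing (8 mm plate, F_u = 450 MPa): end bolts L_c = 51 − 30/2 = 36, R_n = min(1.2×36×8×450, 2.4×27×8×450) = 155.52 kN/bolt; interior L_c = 105 − 30 = 75, R_n = 233.28 kN/bolt. φR_n = 0.75 × (1×155.52 + 1×233.28) = 291.6 kN.
Block shear: shear path 1×[51+1×105] = 1×156 mm, A_gv = 1248, A_nv = 1×(156 − 1.5×32)×8 = 864 mm²; tension to near edge: (55 − 0.5×32)×8 = 312 mm². R_n = min(0.6×450×864, 0.6×345×1248) + 1.0×450×312 = min(233.28, 258.34) + 140.4 = 373.68 kN. φR_n = 0.75 × 373.68 = 280.3 kN.
Governing: min(497.3, 291.6, 280.3) = 280.3 kN → block shear.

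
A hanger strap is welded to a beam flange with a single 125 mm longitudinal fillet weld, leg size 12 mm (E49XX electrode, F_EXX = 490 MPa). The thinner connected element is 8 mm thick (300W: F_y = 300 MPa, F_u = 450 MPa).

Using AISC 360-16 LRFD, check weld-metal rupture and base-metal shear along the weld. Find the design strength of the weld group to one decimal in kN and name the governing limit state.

180.0 kN (base-metal shear governs)

Weld metal: throat = 0.707×12 = 8.484 mm, L = 125 mm. φR_n = 0.75 × 0.6 × 490 × 8.484 × 125 = 233.8 kN.
Base metal shear (8 mm plate): yield φR_n = 1.0×0.6×300×8×125 = 180.0 kN; rupture φR_n = 0.75×0.6×450×8×125 = 202.5 kN; take 180.0 kN (yield).
Governing: min(233.8, 180.0) = 180.0 kN → base-metal shear.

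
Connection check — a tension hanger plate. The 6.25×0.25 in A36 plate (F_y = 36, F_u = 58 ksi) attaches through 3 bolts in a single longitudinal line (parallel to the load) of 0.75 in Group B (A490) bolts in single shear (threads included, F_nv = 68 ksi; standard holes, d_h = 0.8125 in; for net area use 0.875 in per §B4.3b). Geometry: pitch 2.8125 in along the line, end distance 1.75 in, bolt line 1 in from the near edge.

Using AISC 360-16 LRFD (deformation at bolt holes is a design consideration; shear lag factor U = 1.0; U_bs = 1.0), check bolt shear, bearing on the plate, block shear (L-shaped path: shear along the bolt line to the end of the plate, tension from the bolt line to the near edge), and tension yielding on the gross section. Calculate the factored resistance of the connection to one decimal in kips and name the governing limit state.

36.0 kips (block shear governs)

Bolt shear: A_b = π(0.75)²/4 = 0.44179 in². φR_n = 0.75 × 68 × 0.44179 × 3 × 1 = 67.6 kips.
Bearing (0.25 in plate, F_u = 58 ksi): end bolts L_c = 1.75 − 0.8125/2 = 1.34375, R_n = min(1.2×1.34375×0.25×58, 2.4×0.75×0.25×58) = 23.381 kips/bolt; interior L_c = 2.8125 − 0.8125 = 2, R_n = 26.1 kips/bolt. φR_n = 0.75 × (1×23.381 + 2×26.1) = 56.7 kips.
Block shear: shear path 1×[1.75+2×2.8125] = 1×7.375 in, A_gv = 1.8438, A_nv = 1×(7.375 − 2.5×0.875)×0.25 = 1.2969 in²; tension to near edge: (1 − 0.5×0.875)×0.25 = 0.14063 in². R_n = min(0.6×58×1.2969, 0.6×36×1.8438) + 1.0×58×0.14063 = min(45.132, 39.826) + 8.1565 = 47.983 kips. φR_n = 0.75 × 47.983 = 36.0 kips.
Tension yield (gross): A_g = 6.25×0.25 = 1.5625 in². φR_n = 0.90 × 36 × 1.5625 = 50.6 kips.
Governing: min(67.6, 56.7, 36.0, 50.6) = 36.0 kips → block shear.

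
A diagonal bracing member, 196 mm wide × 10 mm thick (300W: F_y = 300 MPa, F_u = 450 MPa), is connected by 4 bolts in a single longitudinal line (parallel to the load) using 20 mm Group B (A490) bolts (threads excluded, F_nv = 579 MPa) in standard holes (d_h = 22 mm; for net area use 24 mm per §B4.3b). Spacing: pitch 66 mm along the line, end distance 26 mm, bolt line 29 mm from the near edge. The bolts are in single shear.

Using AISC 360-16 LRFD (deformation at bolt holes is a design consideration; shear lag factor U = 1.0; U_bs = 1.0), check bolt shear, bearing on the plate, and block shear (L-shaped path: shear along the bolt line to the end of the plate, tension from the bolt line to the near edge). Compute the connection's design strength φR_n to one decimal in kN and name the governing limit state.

340.9 kN (block shear governs)

Bolt shear: A_b = π(20)²/4 = 314.16 mm². φR_n = 0.75 × 579 × 314.16 × 4 × 1 = 545.7 kN.
Bearing (10 mm plate, F_u = 450 MPa): end bolts L_c = 26 − 22/2 = 15, R_n = min(1.2×15×10×450, 2.4×20×10×450) = 81 kN/bolt; interior L_c = 66 − 22 = 44, R_n = 216 kN/bolt. φR_n = 0.75 × (1×81 + 3×216) = 546.8 kN.
Block shear: shear path 1×[26+3×66] = 1×224 mm, A_gv = 2240, A_nv = 1×(224 − 3.5×24)×10 = 1400 mm²; tension to near edge: (29 − 0.5×24)×10 = 170 mm². R_n = min(0.6×450×1400, 0.6×300×2240) + 1.0×450×170 = min(378, 403.2) + 76.5 = 454.5 kN. φR_n = 0.75 × 454.5 = 340.9 kN.
Governing: min(545.7, 546.8, 340.9) = 340.9 kN → block shear.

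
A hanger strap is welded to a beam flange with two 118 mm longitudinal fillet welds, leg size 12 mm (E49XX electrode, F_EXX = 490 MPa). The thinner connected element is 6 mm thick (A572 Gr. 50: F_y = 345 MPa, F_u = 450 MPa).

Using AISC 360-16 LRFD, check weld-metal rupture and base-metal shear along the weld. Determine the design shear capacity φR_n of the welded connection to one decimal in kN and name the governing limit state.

286.7 kN (base-metal shear governs)

Weld metal: throat = 0.707×12 = 8.484 mm, L = 2×118 = 236 mm. φR_n = 0.75 × 0.6 × 490 × 8.484 × 236 = 441.5 kN.
Base metal shear (6 mm plate): yield φR_n = 1.0×0.6×345×6×236 = 293.1 kN; rupture φR_n = 0.75×0.6×450×6×236 = 286.7 kN; take 286.7 kN (rupture).
Governing: min(441.5, 286.7) = 286.7 kN → base-metal shear.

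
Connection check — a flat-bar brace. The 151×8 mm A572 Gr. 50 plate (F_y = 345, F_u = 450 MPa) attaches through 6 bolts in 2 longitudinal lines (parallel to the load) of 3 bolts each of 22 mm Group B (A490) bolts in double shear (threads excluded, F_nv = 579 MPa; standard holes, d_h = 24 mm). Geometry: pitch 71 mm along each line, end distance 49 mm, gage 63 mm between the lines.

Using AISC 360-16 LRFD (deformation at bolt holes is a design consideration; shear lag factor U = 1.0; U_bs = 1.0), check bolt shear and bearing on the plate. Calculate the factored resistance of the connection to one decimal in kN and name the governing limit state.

810.0 kN (bearing governs)

Bolt shear: A_b = π(22)²/4 = 380.13 mm². φR_n = 0.75 × 579 × 380.13 × 6 × 2 = 1980.9 kN.
Bearing (8 mm plate, F_u = 450 MPa): end bolts L_c = 49 − 24/2 = 37, R_n = min(1.2×37×8×450, 2.4×22×8×450) = 159.84 kN/bolt; interior L_c = 71 − 24 = 47, R_n = 190.08 kN/bolt. φR_n = 0.75 × (2×159.84 + 4×190.08) = 810.0 kN.
Governing: min(1980.9, 810.0) = 810.0 kN → bearing.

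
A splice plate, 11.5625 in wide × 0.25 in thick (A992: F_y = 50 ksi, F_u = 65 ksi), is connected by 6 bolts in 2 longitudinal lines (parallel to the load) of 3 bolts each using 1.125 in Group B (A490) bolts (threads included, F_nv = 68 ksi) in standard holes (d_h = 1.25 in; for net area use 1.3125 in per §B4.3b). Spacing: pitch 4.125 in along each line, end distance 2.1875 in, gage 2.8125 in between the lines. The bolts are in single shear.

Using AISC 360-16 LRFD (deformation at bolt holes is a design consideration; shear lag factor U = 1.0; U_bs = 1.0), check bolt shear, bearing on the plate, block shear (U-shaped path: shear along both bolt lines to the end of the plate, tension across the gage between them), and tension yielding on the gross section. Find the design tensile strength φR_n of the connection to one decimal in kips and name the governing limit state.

Bolt shear: A_b = π(1.125)²/4 = 0.99402 in². φR_n = 0.75 × 68 × 0.99402 × 6 × 1 = 304.2 kips.
Bearing (0.25 in plate, F_u = 65 ksi): end bolts L_c = 2.1875 − 1.25/2 = 1.5625, R_n = min(1.2×1.5625×0.25×65, 2.4×1.125×0.25×65) = 30.469 kips/bolt; interior L_c = 4.125 − 1.25 = 2.875, R_n = 43.875 kips/bolt. φR_n = 0.75 × (2×30.469 + 4×43.875) = 177.3 kips.
Block shear: shear path 2×[2.1875+2×4.125] = 2×10.4375 in, A_gv = 5.2188, A_nv = 2×(10.4375 − 2.5×1.3125)×0.25 = 3.5781 in²; tension across gage: (2.8125 − 1×1.3125)×0.25 = 0.375 in². R_n = min(0.6×65×3.5781, 0.6×50×5.2188) + 1.0×65×0.375 = min(139.55, 156.56) + 24.375 = 163.93 kips. φR_n = 0.75 × 163.93 = 122.9 kips.
Tension yield (gross): A_g = 11.5625×0.25 = 2.8906 in². φR_n = 0.90 × 50 × 2.8906 = 130.1 kips.
Governing: min(304.2, 177.3, 122.9, 130.1) = 122.9 kips → block shear.

122.9 kips (block shear governs)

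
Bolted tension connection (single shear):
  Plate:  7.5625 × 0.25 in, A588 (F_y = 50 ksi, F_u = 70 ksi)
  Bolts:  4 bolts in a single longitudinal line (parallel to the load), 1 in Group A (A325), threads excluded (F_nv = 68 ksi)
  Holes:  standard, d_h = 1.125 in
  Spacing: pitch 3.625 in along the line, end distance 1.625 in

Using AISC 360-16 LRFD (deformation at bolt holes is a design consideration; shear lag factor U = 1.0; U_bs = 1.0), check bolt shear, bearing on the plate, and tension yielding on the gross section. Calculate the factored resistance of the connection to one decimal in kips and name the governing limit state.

Bolt shear: A_b = π(1)²/4 = 0.7854 in². φR_n = 0.75 × 68 × 0.7854 × 4 × 1 = 160.2 kips.
Bearing (0.25 in plate, F_u = 70 ksi): end bolts L_c = 1.625 − 1.125/2 = 1.0625, R_n = min(1.2×1.0625×0.25×70, 2.4×1×0.25×70) = 22.313 kips/bolt; interior L_c = 3.625 − 1.125 = 2.5, R_n = 42 kips/bolt. φR_n = 0.75 × (1×22.313 + 3×42) = 111.2 kips.
Tension yield (gross): A_g = 7.5625×0.25 = 1.8906 in². φR_n = 0.90 × 50 × 1.8906 = 85.1 kips.
Governing: min(160.2, 111.2, 85.1) = 85.1 kips → gross-section yield.

85.1 kips (gross-section yield governs)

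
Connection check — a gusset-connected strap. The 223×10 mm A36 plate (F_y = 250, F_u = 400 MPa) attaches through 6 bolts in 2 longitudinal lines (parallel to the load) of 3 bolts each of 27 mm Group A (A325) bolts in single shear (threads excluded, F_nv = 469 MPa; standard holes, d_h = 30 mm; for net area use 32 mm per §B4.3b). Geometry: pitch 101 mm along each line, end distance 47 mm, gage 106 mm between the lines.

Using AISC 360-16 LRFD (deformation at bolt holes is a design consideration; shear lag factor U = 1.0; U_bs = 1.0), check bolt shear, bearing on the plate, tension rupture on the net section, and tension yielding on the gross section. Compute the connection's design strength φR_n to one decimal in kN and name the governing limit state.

477.0 kN (net-section rupture governs)

Bolt shear: A_b = π(27)²/4 = 572.56 mm². φR_n = 0.75 × 469 × 572.56 × 6 × 1 = 1208.4 kN.
Bearing (10 mm plate, F_u = 400 MPa): end bolts L_c = 47 − 30/2 = 32, R_n = min(1.2×32×10×400, 2.4×27×10×400) = 153.6 kN/bolt; interior L_c = 101 − 30 = 71, R_n = 259.2 kN/bolt. φR_n = 0.75 × (2×153.6 + 4×259.2) = 1008.0 kN.
Tension rupture (net): A_n = (223 − 2×32)×10 = 1590 mm² (U = 1.0, A_e = A_n). φR_n = 0.75 × 400 × 1590 = 477.0 kN.
Tension yield (gross): A_g = 223×10 = 2230 mm². φR_n = 0.90 × 250 × 2230 = 501.8 kN.
Governing: min(1208.4, 1008.0, 477.0, 501.8) = 477.0 kN → net-section rupture.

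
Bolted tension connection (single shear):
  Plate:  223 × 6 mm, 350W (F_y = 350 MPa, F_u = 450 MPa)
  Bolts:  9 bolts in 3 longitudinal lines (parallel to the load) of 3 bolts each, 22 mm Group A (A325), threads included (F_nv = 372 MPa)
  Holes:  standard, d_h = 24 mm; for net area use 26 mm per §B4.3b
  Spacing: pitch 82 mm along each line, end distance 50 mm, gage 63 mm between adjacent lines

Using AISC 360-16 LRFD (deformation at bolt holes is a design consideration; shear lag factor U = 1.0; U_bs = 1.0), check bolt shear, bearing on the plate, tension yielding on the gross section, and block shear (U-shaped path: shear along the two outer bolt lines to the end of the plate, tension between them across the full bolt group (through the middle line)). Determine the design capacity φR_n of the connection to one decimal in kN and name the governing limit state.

Bolt shear: A_b = π(22)²/4 = 380.13 mm². φR_n = 0.75 × 372 × 380.13 × 9 × 1 = 954.5 kN.
Bearing (6 mm plate, F_u = 450 MPa): end bolts L_c = 50 − 24/2 = 38, R_n = min(1.2×38×6×450, 2.4×22×6×450) = 123.12 kN/bolt; interior L_c = 82 − 24 = 58, R_n = 142.56 kN/bolt. φR_n = 0.75 × (3×123.12 + 6×142.56) = 918.5 kN.
Tension yield (gross): A_g = 223×6 = 1338 mm². φR_n = 0.90 × 350 × 1338 = 421.5 kN.
Block shear: shear path 2×[50+2×82] = 2×214 mm, A_gv = 2568, A_nv = 2×(214 − 2.5×26)×6 = 1788 mm²; tension across gage: (126 − 2×26)×6 = 444 mm². R_n = min(0.6×450×1788, 0.6×350×2568) + 1.0×450×444 = min(482.76, 539.28) + 199.8 = 682.56 kN. φR_n = 0.75 × 682.56 = 511.9 kN.
Governing: min(954.5, 918.5, 421.5, 511.9) = 421.5 kN → gross-section yield.

421.5 kN (gross-section yield governs)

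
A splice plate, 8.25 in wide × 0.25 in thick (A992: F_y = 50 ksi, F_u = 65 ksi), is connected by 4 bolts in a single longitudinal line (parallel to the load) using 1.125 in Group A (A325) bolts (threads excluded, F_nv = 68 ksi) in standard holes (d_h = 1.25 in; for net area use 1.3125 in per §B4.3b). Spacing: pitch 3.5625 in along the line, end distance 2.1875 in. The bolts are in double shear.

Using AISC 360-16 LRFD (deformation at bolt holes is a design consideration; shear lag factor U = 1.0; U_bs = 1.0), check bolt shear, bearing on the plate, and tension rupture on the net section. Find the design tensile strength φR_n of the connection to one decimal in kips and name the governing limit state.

84.6 kips (net-section rupture governs)

Bolt shear: A_b = π(1.125)²/4 = 0.99402 in². φR_n = 0.75 × 68 × 0.99402 × 4 × 2 = 405.6 kips.
Bearing (0.25 in plate, F_u = 65 ksi): end bolts L_c = 2.1875 − 1.25/2 = 1.5625, R_n = min(1.2×1.5625×0.25×65, 2.4×1.125×0.25×65) = 30.469 kips/bolt; interior L_c = 3.5625 − 1.25 = 2.3125, R_n = 43.875 kips/bolt. φR_n = 0.75 × (1×30.469 + 3×43.875) = 121.6 kips.
Tension rupture (net): A_n = (8.25 − 1×1.3125)×0.25 = 1.7344 in² (U = 1.0, A_e = A_n). φR_n = 0.75 × 65 × 1.7344 = 84.6 kips.
Governing: min(405.6, 121.6, 84.6) = 84.6 kips → net-section rupture.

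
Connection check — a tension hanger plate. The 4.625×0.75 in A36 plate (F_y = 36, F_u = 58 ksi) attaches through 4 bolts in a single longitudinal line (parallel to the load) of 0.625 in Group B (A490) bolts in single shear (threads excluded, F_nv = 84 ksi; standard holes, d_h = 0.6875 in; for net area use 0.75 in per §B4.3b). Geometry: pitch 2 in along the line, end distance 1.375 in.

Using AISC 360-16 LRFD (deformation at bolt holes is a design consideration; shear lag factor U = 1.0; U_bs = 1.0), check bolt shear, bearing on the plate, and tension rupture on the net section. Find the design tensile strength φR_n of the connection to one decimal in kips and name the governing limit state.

77.3 kips (bolt shear governs)

Bolt shear: A_b = π(0.625)²/4 = 0.3068 in². φR_n = 0.75 × 84 × 0.3068 × 4 × 1 = 77.3 kips.
Bearing (0.75 in plate, F_u = 58 ksi): end bolts L_c = 1.375 − 0.6875/2 = 1.03125, R_n = min(1.2×1.03125×0.75×58, 2.4×0.625×0.75×58) = 53.831 kips/bolt; interior L_c = 2 − 0.6875 = 1.3125, R_n = 65.25 kips/bolt. φR_n = 0.75 × (1×53.831 + 3×65.25) = 187.2 kips.
Tension rupture (net): A_n = (4.625 − 1×0.75)×0.75 = 2.9063 in² (U = 1.0, A_e = A_n). φR_n = 0.75 × 58 × 2.9063 = 126.4 kips.
Governing: min(77.3, 187.2, 126.4) = 77.3 kips → bolt shear.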